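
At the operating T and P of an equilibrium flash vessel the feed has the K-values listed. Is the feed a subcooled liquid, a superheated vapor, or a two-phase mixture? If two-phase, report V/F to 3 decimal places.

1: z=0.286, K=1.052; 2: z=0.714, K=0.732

subcooled liquid

ΣzᵢKᵢ = 0.824; Σzᵢ/Kᵢ = 1.247.
Since ΣzᵢKᵢ < 1 the mixture is below its bubble point — single liquid phase.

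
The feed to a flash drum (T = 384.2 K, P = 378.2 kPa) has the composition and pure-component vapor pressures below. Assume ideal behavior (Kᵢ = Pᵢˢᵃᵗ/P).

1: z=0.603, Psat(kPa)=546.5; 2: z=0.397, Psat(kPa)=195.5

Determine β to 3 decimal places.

Raoult's law: Kᵢ = Pᵢˢᵃᵗ/P = Pᵢˢᵃᵗ/378.2.
  K_1 = 546.5/378.2 = 1.44500, K_2 = 195.5/378.2 = 0.51692
Rachford–Rice: g(β) = Σ zᵢ(Kᵢ−1)/(1+β(Kᵢ−1)) = 0.
g(0) = ΣzᵢKᵢ − 1 = 0.077 and g(1) = 1 − Σzᵢ/Kᵢ = -0.185, so a root lies in (0, 1).
Newton iteration, β⁰ = 0.5:
  β = 0.500: g = -0.0334, g' = -0.241 → β = 0.362
  β = 0.362: g = -0.0012, g' = -0.225 → β = 0.356
Converged at β = 0.356.

β = 0.356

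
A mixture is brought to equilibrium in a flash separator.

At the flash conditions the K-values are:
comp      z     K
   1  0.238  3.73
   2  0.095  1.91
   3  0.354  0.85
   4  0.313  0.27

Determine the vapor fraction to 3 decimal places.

Newton iteration, ψ⁰ = 0.52:
  ψ = 0.520: g = -0.0987, g' = -0.782 → ψ = 0.394
  ψ = 0.394: g = -0.0004, g' = -0.792 → ψ = 0.393
Converged at ψ = 0.393.

ψ = 0.393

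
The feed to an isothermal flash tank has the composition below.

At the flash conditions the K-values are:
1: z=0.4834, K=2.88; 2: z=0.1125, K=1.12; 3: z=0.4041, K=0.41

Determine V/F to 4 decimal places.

Rachford–Rice: g(V/F) = Σ zᵢ(Kᵢ−1)/(1+V/F(Kᵢ−1)) = 0.
Check two-phase: ΣzᵢKᵢ = 1.6839 > 1 and Σzᵢ/Kᵢ = 1.2539 > 1, so g(0) = 0.6839 > 0 and g(1) = -0.2539 < 0.
Iterate (Newton) starting at V/F = 0.47:
  V/F = 0.4700: g = 0.16535, g' = -0.7523 → V/F = 0.6898
  V/F = 0.6898: g = 0.00610, g' = -0.7252 → V/F = 0.6982
Converged at V/F = 0.6982.

V/F = 0.6982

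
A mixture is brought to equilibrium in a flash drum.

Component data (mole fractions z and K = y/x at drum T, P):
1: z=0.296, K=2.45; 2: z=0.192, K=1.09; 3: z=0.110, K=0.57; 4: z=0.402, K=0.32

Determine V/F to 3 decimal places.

Newton–Raphson from V/F = 0.5:
  V/F = 0.500: g = -0.2091, g' = -0.670 → V/F = 0.188
  V/F = 0.188: g = -0.0107, g' = -0.654 → V/F = 0.172
Converged at V/F = 0.172.

V/F = 0.172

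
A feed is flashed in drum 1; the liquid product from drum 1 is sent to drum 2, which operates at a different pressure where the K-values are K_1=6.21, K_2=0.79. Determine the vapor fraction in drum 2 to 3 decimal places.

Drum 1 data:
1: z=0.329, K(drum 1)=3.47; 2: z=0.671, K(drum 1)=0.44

V/F (drum 2) = 0.724

Drum 1:
Material balance + equilibrium reduce to Σ zᵢ(Kᵢ−1)/(1+ψ₁(Kᵢ−1)) = 0.
Check two-phase: ΣzᵢKᵢ = 1.437 > 1 and Σzᵢ/Kᵢ = 1.620 > 1, so g(0) = 0.437 > 0 and g(1) = -0.620 < 0.
Binary case is linear: z₁(K₁−1)(1+ψ₁(K₂−1)) + z₂(K₂−1)(1+ψ₁(K₁−1)) = 0
⇒ ψ₁ = [z₁(K₁−1)+z₂(K₂−1)] / [−(K₁−1)(K₂−1)] = 0.4369/1.3832 = 0.316
Drum-1 compositions:
  1: x = 0.185, y = 0.641
  2: x = 0.815, y = 0.359
Drum-2 feed = drum-1 liquid: z₂ = (0.1848, 0.8152).
Drum 2:
Material balance + equilibrium reduce to Σ zᵢ(Kᵢ−1)/(1+ψ₂(Kᵢ−1)) = 0.
Feasibility: ΣzᵢKᵢ = 1.792, Σzᵢ/Kᵢ = 1.062 — both > 1, two phases present.
Binary case is linear: z₁(K₁−1)(1+ψ₂(K₂−1)) + z₂(K₂−1)(1+ψ₂(K₁−1)) = 0
⇒ ψ₂ = [z₁(K₁−1)+z₂(K₂−1)] / [−(K₁−1)(K₂−1)] = 0.7917/1.0941 = 0.724
  1: x = 0.039, y = 0.241
  2: x = 0.961, y = 0.759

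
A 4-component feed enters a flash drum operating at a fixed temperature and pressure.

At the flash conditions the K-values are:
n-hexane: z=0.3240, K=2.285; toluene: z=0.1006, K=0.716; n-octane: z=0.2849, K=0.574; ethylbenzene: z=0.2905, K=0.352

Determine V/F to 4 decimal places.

V/F = 0.1186

Rachford–Rice: g(V/F) = Σ zᵢ(Kᵢ−1)/(1+V/F(Kᵢ−1)) = 0.
Feasibility: ΣzᵢKᵢ = 1.0782, Σzᵢ/Kᵢ = 1.6039 — both > 1, two phases present.
Newton–Raphson from V/F = 0.39:
  V/F = 0.3900: g = -0.15224, g' = -0.5405 → V/F = 0.1083
  V/F = 0.1083: g = 0.00630, g' = -0.6188 → V/F = 0.1185
  V/F = 0.1185: g = 0.00003, g' = -0.6121 → V/F = 0.1186
Converged at V/F = 0.1186.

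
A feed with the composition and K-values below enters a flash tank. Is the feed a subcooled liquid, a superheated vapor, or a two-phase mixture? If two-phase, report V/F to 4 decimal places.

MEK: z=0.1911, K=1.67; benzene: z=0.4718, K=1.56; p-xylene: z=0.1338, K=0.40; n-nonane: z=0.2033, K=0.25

ΣzᵢKᵢ = 1.1595; Σzᵢ/Kᵢ = 1.5646.
Both exceed 1, so a two-phase solution exists.
Material balance + equilibrium reduce to Σ zᵢ(Kᵢ−1)/(1+ψ(Kᵢ−1)) = 0.
Newton iteration, ψ⁰ = 0.55:
  ψ = 0.5500: g = -0.08380, g' = -0.5709 → ψ = 0.4032
  ψ = 0.4032: g = -0.00813, g' = -0.4705 → ψ = 0.3859
  ψ = 0.3859: g = -0.00007, g' = -0.4623 → ψ = 0.3858
Converged at ψ = 0.3858.

two-phase, V/F = 0.3858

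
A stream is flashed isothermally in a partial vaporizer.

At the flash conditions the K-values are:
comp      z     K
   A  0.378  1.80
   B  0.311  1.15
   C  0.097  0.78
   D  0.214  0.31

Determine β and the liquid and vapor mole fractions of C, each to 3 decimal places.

Newton iteration, β⁰ = 0.5:
  β = 0.500: g = 0.0100, g' = -0.373 → β = 0.527
  β = 0.527: g = -0.0001, g' = -0.383 → β = 0.526
Converged at β = 0.526.
Compositions from xᵢ = zᵢ/(1+β(Kᵢ−1)), yᵢ = Kᵢxᵢ:
  A: x = 0.266, y = 0.479
  B: x = 0.288, y = 0.331
  C: x = 0.110, y = 0.086
  D: x = 0.336, y = 0.104

β = 0.526, x_C = 0.110, y_C = 0.086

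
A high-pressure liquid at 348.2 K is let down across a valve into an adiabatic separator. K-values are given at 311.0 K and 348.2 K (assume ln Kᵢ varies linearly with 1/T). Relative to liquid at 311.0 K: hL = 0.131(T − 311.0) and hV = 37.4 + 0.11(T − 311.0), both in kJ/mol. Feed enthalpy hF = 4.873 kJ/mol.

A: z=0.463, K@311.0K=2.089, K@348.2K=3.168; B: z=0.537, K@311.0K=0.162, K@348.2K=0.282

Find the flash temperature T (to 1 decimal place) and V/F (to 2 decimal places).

T = 315.4 K, V/F = 0.12

Adiabatic flash: solve Rachford–Rice at each trial T, then check hF = ψ·hV(T) + (1−ψ)·hL(T).
  T = 311.0 K: K = (2.089, 0.162), RR gives ψ = 0.059, H_out = 2.221 kJ/mol
  T = 348.2 K: K = (3.168, 0.282), RR gives ψ = 0.397, H_out = 19.416 kJ/mol
  T = 329.6 K: K = (2.603, 0.217), RR gives ψ = 0.256, H_out = 11.925 kJ/mol
  T = 320.3 K: K = (2.339, 0.188), RR gives ψ = 0.169, H_out = 7.524 kJ/mol
  T = 315.6 K: K = (2.211, 0.175), RR gives ψ = 0.118, H_out = 4.991 kJ/mol
  T = 313.3 K: K = (2.150, 0.168), RR gives ψ = 0.090, H_out = 3.647 kJ/mol
Linear interpolation between T = 313.3 (H_out = 3.647) and T = 315.6 (H_out = 4.991) on hF = 4.873 gives T ≈ 315.4 K, at which ψ = 0.12.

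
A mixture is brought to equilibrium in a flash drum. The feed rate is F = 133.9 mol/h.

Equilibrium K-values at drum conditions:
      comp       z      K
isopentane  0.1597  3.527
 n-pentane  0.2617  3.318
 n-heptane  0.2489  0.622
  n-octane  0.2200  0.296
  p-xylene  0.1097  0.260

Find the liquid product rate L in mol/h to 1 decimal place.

Rachford–Rice: g(β) = Σ zᵢ(Kᵢ−1)/(1+β(Kᵢ−1)) = 0.
Check two-phase: ΣzᵢKᵢ = 1.6800 > 1 and Σzᵢ/Kᵢ = 1.6895 > 1, so g(0) = 0.6800 > 0 and g(1) = -0.6895 < 0.
Iterate (Newton) starting at β = 0.5:
  β = 0.5000: g = -0.02461, g' = -0.9658 → β = 0.4745
  β = 0.4745: g = 0.00006, g' = -0.9711 → β = 0.4746
Converged at β = 0.4746.
Then V = β·F = 0.4746·133.9 = 63.5 mol/h and L = F − V = 70.4 mol/h.

L = 70.4 mol/h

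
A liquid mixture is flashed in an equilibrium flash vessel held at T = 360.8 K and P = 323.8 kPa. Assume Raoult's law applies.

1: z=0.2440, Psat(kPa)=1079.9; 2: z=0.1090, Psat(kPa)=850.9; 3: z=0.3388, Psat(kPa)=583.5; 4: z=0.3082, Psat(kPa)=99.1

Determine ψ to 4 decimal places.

Raoult's law: Kᵢ = Pᵢˢᵃᵗ/P = Pᵢˢᵃᵗ/323.8.
  K_1 = 1079.9/323.8 = 3.335083, K_2 = 850.9/323.8 = 2.627857, K_3 = 583.5/323.8 = 1.802038, K_4 = 99.1/323.8 = 0.306053
Newton–Raphson from ψ = 0.5:
  ψ = 0.5000: g = 0.22712, g' = -0.8300 → ψ = 0.7736
  ψ = 0.7736: g = -0.01255, g' = -1.0004 → ψ = 0.7611
  ψ = 0.7611: g = -0.00012, g' = -0.9808 → ψ = 0.7610
Converged at ψ = 0.7610.

ψ = 0.7610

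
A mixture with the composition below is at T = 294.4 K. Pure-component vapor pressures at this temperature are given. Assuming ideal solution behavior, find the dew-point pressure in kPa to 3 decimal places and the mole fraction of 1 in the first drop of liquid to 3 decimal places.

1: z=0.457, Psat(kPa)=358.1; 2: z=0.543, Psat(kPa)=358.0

Pdew = 358.046 kPa, x_1 = 0.457

At the dew point ψ → 1, so Σzᵢ/Kᵢ = 1 with Kᵢ = Pᵢˢᵃᵗ/P ⇒ 1/P = Σzᵢ/Pᵢˢᵃᵗ.
1/P = 0.457/358.1 + 0.543/358.0 = 0.002793 ⇒ P = 358.046 kPa
xᵢ = zᵢP/Pᵢˢᵃᵗ ⇒ x_1 = 0.457·358.046/358.1 = 0.457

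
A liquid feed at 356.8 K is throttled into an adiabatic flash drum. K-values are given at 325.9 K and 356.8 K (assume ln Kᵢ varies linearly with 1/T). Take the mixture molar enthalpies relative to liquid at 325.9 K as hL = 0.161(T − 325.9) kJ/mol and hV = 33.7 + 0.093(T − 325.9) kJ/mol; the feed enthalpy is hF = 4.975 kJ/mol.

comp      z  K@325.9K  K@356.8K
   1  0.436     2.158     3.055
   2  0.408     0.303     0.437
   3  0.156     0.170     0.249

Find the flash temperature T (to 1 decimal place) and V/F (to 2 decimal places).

T = 328.2 K, V/F = 0.14

Adiabatic flash: solve Rachford–Rice at each trial T, then check hF = ψ·hV(T) + (1−ψ)·hL(T).
  T = 325.9 K: K = (2.158, 0.303, 0.170), RR gives ψ = 0.107, H_out = 3.599 kJ/mol
  T = 356.8 K: K = (3.055, 0.437, 0.249), RR gives ψ = 0.430, H_out = 18.547 kJ/mol
  T = 341.4 K: K = (2.589, 0.367, 0.208), RR gives ψ = 0.287, H_out = 11.878 kJ/mol
  T = 333.6 K: K = (2.367, 0.334, 0.188), RR gives ψ = 0.204, H_out = 8.007 kJ/mol
  T = 329.8 K: K = (2.263, 0.319, 0.179), RR gives ψ = 0.158, H_out = 5.922 kJ/mol
  T = 327.9 K: K = (2.211, 0.311, 0.175), RR gives ψ = 0.134, H_out = 4.816 kJ/mol
Linear interpolation between T = 327.9 (H_out = 4.816) and T = 329.8 (H_out = 5.922) on hF = 4.975 gives T ≈ 328.2 K, at which ψ = 0.14.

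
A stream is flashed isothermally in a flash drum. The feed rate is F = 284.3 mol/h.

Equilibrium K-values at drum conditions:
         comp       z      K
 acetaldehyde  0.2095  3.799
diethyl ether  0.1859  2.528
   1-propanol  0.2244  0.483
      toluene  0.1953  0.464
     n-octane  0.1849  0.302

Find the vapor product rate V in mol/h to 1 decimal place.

Material balance + equilibrium reduce to Σ zᵢ(Kᵢ−1)/(1+ψ(Kᵢ−1)) = 0.
Feasibility: ΣzᵢKᵢ = 1.5207, Σzᵢ/Kᵢ = 1.6264 — both > 1, two phases present.
Newton–Raphson from ψ = 0.59:
  ψ = 0.5900: g = -0.16891, g' = -0.8581 → ψ = 0.3932
  ψ = 0.3932: g = 0.00051, g' = -0.8971 → ψ = 0.3937
Converged at ψ = 0.3937.
Then V = ψ·F = 0.3937·284.3 = 111.9 mol/h and L = F − V = 172.4 mol/h.

V = 111.9 mol/h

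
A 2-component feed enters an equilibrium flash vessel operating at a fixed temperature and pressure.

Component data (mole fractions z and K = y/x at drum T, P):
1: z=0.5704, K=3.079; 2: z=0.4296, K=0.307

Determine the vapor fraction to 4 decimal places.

Material balance + equilibrium reduce to Σ zᵢ(Kᵢ−1)/(1+ψ(Kᵢ−1)) = 0.
Check two-phase: ΣzᵢKᵢ = 1.8881 > 1 and Σzᵢ/Kᵢ = 1.5846 > 1, so g(0) = 0.8881 > 0 and g(1) = -0.5846 < 0.
Binary case is linear: z₁(K₁−1)(1+ψ(K₂−1)) + z₂(K₂−1)(1+ψ(K₁−1)) = 0
⇒ ψ = [z₁(K₁−1)+z₂(K₂−1)] / [−(K₁−1)(K₂−1)] = 0.88815/1.44075 = 0.6165

ψ = 0.6165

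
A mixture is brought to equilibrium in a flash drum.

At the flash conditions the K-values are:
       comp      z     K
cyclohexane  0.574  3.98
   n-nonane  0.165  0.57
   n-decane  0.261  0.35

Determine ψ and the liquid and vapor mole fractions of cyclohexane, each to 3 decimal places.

ψ = 0.843, x_cyclohexane = 0.163, y_cyclohexane = 0.650

Let ψ = V/F and solve Σ zᵢ(Kᵢ−1)/(1+ψ(Kᵢ−1)) = 0.
Check two-phase: ΣzᵢKᵢ = 2.470 > 1 and Σzᵢ/Kᵢ = 1.179 > 1, so g(0) = 1.470 > 0 and g(1) = -0.179 < 0.
Newton iteration, ψ⁰ = 0.5:
  ψ = 0.500: g = 0.3452, g' = -1.114 → ψ = 0.810
  ψ = 0.810: g = 0.0339, g' = -1.001 → ψ = 0.844
  ψ = 0.844: g = -0.0004, g' = -1.029 → ψ = 0.843
Converged at ψ = 0.843.
Compositions from xᵢ = zᵢ/(1+ψ(Kᵢ−1)), yᵢ = Kᵢxᵢ:
  cyclohexane: x = 0.163, y = 0.650
  n-nonane: x = 0.259, y = 0.148
  n-decane: x = 0.578, y = 0.202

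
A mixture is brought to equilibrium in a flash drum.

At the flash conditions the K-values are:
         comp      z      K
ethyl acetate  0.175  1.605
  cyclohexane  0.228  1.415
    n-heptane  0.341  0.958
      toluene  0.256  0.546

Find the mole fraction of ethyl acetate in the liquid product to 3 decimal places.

x_ethyl acetate = 0.137

Newton–Raphson from V/F = 0.5:
  V/F = 0.500: g = -0.0053, g' = -0.154 → V/F = 0.465
Converged at V/F = 0.465.
Compositions from xᵢ = zᵢ/(1+V/F(Kᵢ−1)), yᵢ = Kᵢxᵢ:
  ethyl acetate: x = 0.137, y = 0.219
  cyclohexane: x = 0.191, y = 0.270
  n-heptane: x = 0.348, y = 0.333
  toluene: x = 0.325, y = 0.177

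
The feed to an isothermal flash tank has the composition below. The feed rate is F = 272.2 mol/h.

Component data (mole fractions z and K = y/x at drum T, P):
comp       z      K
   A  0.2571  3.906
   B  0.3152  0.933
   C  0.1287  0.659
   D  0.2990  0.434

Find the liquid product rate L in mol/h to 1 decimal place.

Material balance + equilibrium reduce to Σ zᵢ(Kᵢ−1)/(1+β(Kᵢ−1)) = 0.
Check two-phase: ΣzᵢKᵢ = 1.5129 > 1 and Σzᵢ/Kᵢ = 1.2879 > 1, so g(0) = 0.5129 > 0 and g(1) = -0.2879 < 0.
Newton iteration, β⁰ = 0.33:
  β = 0.3300: g = 0.10224, g' = -0.7311 → β = 0.4698
  β = 0.4698: g = 0.01126, g' = -0.5885 → β = 0.4890
  β = 0.4890: g = 0.00012, g' = -0.5766 → β = 0.4892
Converged at β = 0.4892.
Then V = β·F = 0.4892·272.2 = 133.2 mol/h and L = F − V = 139.0 mol/h.

L = 139.0 mol/h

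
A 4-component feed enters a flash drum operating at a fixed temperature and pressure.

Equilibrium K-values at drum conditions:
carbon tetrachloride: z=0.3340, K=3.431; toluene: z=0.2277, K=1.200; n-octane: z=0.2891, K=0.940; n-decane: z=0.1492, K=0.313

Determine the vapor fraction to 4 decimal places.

ψ = 0.9093

Material balance + equilibrium reduce to Σ zᵢ(Kᵢ−1)/(1+ψ(Kᵢ−1)) = 0.
Check two-phase: ΣzᵢKᵢ = 1.7376 > 1 and Σzᵢ/Kᵢ = 1.0713 > 1, so g(0) = 0.7376 > 0 and g(1) = -0.0713 < 0.
Newton–Raphson from ψ = 0.46:
  ψ = 0.4600: g = 0.25732, g' = -0.5992 → ψ = 0.8895
  ψ = 0.8895: g = 0.01356, g' = -0.6706 → ψ = 0.9097
  ψ = 0.9097: g = -0.00029, g' = -0.6997 → ψ = 0.9093
Converged at ψ = 0.9093.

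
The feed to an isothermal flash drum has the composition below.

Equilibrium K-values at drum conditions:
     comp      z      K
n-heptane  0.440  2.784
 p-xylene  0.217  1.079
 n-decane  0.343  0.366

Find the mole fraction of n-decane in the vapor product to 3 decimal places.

y_n-decane = 0.217

Newton–Raphson from ψ = 0.62:
  ψ = 0.620: g = 0.0307, g' = -0.691 → ψ = 0.664
Converged at ψ = 0.664.
Compositions from xᵢ = zᵢ/(1+ψ(Kᵢ−1)), yᵢ = Kᵢxᵢ:
  n-heptane: x = 0.201, y = 0.561
  p-xylene: x = 0.206, y = 0.222
  n-decane: x = 0.592, y = 0.217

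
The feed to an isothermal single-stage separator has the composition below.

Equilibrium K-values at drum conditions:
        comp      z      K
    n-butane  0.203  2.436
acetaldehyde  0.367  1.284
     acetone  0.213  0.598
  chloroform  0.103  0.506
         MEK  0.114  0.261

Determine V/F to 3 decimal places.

Rachford–Rice: g(V/F) = Σ zᵢ(Kᵢ−1)/(1+V/F(Kᵢ−1)) = 0.
Feasibility: ΣzᵢKᵢ = 1.175, Σzᵢ/Kᵢ = 1.366 — both > 1, two phases present.
Newton–Raphson from V/F = 0.53:
  V/F = 0.530: g = -0.0601, g' = -0.427 → V/F = 0.389
  V/F = 0.389: g = -0.0020, g' = -0.406 → V/F = 0.384
Converged at V/F = 0.384.

V/F = 0.384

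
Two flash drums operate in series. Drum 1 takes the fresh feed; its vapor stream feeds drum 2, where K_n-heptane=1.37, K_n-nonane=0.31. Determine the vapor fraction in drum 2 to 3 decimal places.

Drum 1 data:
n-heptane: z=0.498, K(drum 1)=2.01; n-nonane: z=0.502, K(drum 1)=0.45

Drum 1:
Rachford–Rice: g(ψ₁) = Σ zᵢ(Kᵢ−1)/(1+ψ₁(Kᵢ−1)) = 0.
Check two-phase: ΣzᵢKᵢ = 1.227 > 1 and Σzᵢ/Kᵢ = 1.363 > 1, so g(0) = 0.227 > 0 and g(1) = -0.363 < 0.
Binary case is linear: z₁(K₁−1)(1+ψ₁(K₂−1)) + z₂(K₂−1)(1+ψ₁(K₁−1)) = 0
⇒ ψ₁ = [z₁(K₁−1)+z₂(K₂−1)] / [−(K₁−1)(K₂−1)] = 0.2269/0.5555 = 0.408
Drum-1 compositions:
  n-heptane: x = 0.353, y = 0.709
  n-nonane: x = 0.647, y = 0.291
Drum-2 feed = drum-1 vapor: z₂ = (0.7087, 0.2913).
Drum 2:
Rachford–Rice: g(ψ₂) = Σ zᵢ(Kᵢ−1)/(1+ψ₂(Kᵢ−1)) = 0.
Check two-phase: ΣzᵢKᵢ = 1.061 > 1 and Σzᵢ/Kᵢ = 1.457 > 1, so g(0) = 0.061 > 0 and g(1) = -0.457 < 0.
Newton–Raphson from ψ₂ = 0.5:
  ψ₂ = 0.500: g = -0.0856, g' = -0.392 → ψ₂ = 0.282
  ψ₂ = 0.282: g = -0.0121, g' = -0.293 → ψ₂ = 0.241
  ψ₂ = 0.241: g = -0.0003, g' = -0.281 → ψ₂ = 0.240
Converged at ψ₂ = 0.240.
  n-heptane: x = 0.651, y = 0.892
  n-nonane: x = 0.349, y = 0.108

V/F (drum 2) = 0.240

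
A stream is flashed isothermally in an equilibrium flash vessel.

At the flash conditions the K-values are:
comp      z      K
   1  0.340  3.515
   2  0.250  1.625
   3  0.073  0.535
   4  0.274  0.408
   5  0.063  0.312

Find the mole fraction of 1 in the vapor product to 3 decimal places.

y_1 = 0.429

Rachford–Rice: g(β) = Σ zᵢ(Kᵢ−1)/(1+β(Kᵢ−1)) = 0.
Feasibility: ΣzᵢKᵢ = 1.772, Σzᵢ/Kᵢ = 1.261 — both > 1, two phases present.
Newton iteration, β⁰ = 0.5:
  β = 0.500: g = 0.1571, g' = -0.769 → β = 0.704
  β = 0.704: g = 0.0042, g' = -0.757 → β = 0.710
Converged at β = 0.710.
Compositions from xᵢ = zᵢ/(1+β(Kᵢ−1)), yᵢ = Kᵢxᵢ:
  1: x = 0.122, y = 0.429
  2: x = 0.173, y = 0.281
  3: x = 0.109, y = 0.058
  4: x = 0.473, y = 0.193
  5: x = 0.123, y = 0.038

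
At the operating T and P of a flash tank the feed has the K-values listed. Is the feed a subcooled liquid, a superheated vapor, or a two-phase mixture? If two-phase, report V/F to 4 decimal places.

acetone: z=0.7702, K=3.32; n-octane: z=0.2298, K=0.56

ΣzᵢKᵢ = 2.6858; Σzᵢ/Kᵢ = 0.6423.
Since Σzᵢ/Kᵢ < 1 the mixture is above its dew point — single vapor phase.

superheated vapor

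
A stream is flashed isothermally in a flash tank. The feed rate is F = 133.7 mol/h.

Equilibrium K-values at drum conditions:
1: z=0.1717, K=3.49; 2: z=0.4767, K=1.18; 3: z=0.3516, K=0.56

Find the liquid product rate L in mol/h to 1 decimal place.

L = 36.3 mol/h

Material balance + equilibrium reduce to Σ zᵢ(Kᵢ−1)/(1+V/F(Kᵢ−1)) = 0.
Check two-phase: ΣzᵢKᵢ = 1.3586 > 1 and Σzᵢ/Kᵢ = 1.0810 > 1, so g(0) = 0.3586 > 0 and g(1) = -0.0810 < 0.
Newton iteration, V/F⁰ = 0.5:
  V/F = 0.5000: g = 0.07082, g' = -0.3361 → V/F = 0.7107
  V/F = 0.7107: g = 0.00534, g' = -0.2950 → V/F = 0.7288
  V/F = 0.7288: g = 0.00001, g' = -0.2939 → V/F = 0.7289
Converged at V/F = 0.7289.
Then V = V/F·F = 0.7289·133.7 = 97.4 mol/h and L = F − V = 36.3 mol/h.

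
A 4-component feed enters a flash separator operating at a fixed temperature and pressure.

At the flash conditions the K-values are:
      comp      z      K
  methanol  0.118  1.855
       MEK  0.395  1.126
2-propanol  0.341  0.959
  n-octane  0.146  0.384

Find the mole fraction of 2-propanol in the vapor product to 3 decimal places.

Let ψ = V/F and solve Σ zᵢ(Kᵢ−1)/(1+ψ(Kᵢ−1)) = 0.
g(0) = ΣzᵢKᵢ − 1 = 0.047 and g(1) = 1 − Σzᵢ/Kᵢ = -0.150, so a root lies in (0, 1).
Iterate (Newton) starting at ψ = 0.5:
  ψ = 0.500: g = -0.0267, g' = -0.164 → ψ = 0.337
  ψ = 0.337: g = -0.0016, g' = -0.147 → ψ = 0.326
Converged at ψ = 0.326.
Compositions from xᵢ = zᵢ/(1+ψ(Kᵢ−1)), yᵢ = Kᵢxᵢ:
  methanol: x = 0.092, y = 0.171
  MEK: x = 0.379, y = 0.427
  2-propanol: x = 0.346, y = 0.331
  n-octane: x = 0.183, y = 0.070

y_2-propanol = 0.331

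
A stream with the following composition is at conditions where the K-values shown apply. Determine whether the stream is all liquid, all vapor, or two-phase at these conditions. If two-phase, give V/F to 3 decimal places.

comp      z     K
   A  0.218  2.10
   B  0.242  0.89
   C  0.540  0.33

all liquid

ΣzᵢKᵢ = 0.851; Σzᵢ/Kᵢ = 2.012.
Since ΣzᵢKᵢ < 1 the mixture is below its bubble point — single liquid phase.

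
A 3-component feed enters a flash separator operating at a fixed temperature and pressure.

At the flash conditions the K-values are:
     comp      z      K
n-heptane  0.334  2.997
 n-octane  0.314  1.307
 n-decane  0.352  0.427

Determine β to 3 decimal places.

β = 0.736

Material balance + equilibrium reduce to Σ zᵢ(Kᵢ−1)/(1+β(Kᵢ−1)) = 0.
Check two-phase: ΣzᵢKᵢ = 1.562 > 1 and Σzᵢ/Kᵢ = 1.176 > 1, so g(0) = 0.562 > 0 and g(1) = -0.176 < 0.
Newton iteration, β⁰ = 0.5:
  β = 0.500: g = 0.1346, g' = -0.583 → β = 0.731
  β = 0.731: g = 0.0028, g' = -0.582 → β = 0.736
Converged at β = 0.736.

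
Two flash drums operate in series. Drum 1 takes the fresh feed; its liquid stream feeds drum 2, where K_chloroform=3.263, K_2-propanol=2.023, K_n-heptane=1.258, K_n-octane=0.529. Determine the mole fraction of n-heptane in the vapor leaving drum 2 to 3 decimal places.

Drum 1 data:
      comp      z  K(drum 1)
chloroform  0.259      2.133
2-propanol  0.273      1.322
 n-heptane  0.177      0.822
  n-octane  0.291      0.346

y_n-heptane (drum 2) = 0.194

Drum 1:
Let ψ₁ = V/F and solve Σ zᵢ(Kᵢ−1)/(1+ψ₁(Kᵢ−1)) = 0.
Check two-phase: ΣzᵢKᵢ = 1.160 > 1 and Σzᵢ/Kᵢ = 1.384 > 1, so g(0) = 0.160 > 0 and g(1) = -0.384 < 0.
Newton–Raphson from ψ₁ = 0.57:
  ψ₁ = 0.570: g = -0.0859, g' = -0.466 → ψ₁ = 0.386
  ψ₁ = 0.386: g = -0.0060, g' = -0.412 → ψ₁ = 0.371
Converged at ψ₁ = 0.371.
Drum-1 compositions:
  chloroform: x = 0.182, y = 0.389
  2-propanol: x = 0.244, y = 0.322
  n-heptane: x = 0.190, y = 0.156
  n-octane: x = 0.384, y = 0.133
Drum-2 feed = drum-1 liquid: z₂ = (0.1823, 0.2438, 0.1895, 0.3843).
Drum 2:
Let ψ₂ = V/F and solve Σ zᵢ(Kᵢ−1)/(1+ψ₂(Kᵢ−1)) = 0.
Check two-phase: ΣzᵢKᵢ = 1.530 > 1 and Σzᵢ/Kᵢ = 1.054 > 1, so g(0) = 0.530 > 0 and g(1) = -0.054 < 0.
Newton iteration, ψ₂⁰ = 0.4:
  ψ₂ = 0.400: g = 0.2149, g' = -0.526 → ψ₂ = 0.809
  ψ₂ = 0.809: g = 0.0303, g' = -0.424 → ψ₂ = 0.880
Converged at ψ₂ = 0.880.
  chloroform: x = 0.061, y = 0.199
  2-propanol: x = 0.128, y = 0.260
  n-heptane: x = 0.154, y = 0.194
  n-octane: x = 0.656, y = 0.347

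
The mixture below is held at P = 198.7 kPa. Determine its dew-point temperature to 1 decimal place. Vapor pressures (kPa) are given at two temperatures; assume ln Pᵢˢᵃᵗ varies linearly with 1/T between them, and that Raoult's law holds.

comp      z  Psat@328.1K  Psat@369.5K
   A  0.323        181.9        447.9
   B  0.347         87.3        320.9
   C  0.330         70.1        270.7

T = 351.2 K

Dew-point temperature: Σzᵢ·P/Pᵢˢᵃᵗ(T) = 1. Interpolate ln Pᵢˢᵃᵗ = aᵢ + bᵢ/T.
  T = 328.1 K: ΣzᵢP/Pᵢˢᵃᵗ = 2.0780
  T = 369.5 K: ΣzᵢP/Pᵢˢᵃᵗ = 0.6004
  T = 348.8 K: ΣzᵢP/Pᵢˢᵃᵗ = 1.0725
  T = 359.1 K: ΣzᵢP/Pᵢˢᵃᵗ = 0.7962
  T = 354.0 K: ΣzᵢP/Pᵢˢᵃᵗ = 0.9206
  T = 351.4 K: ΣzᵢP/Pᵢˢᵃᵗ = 0.9930
Interpolating between 348.8 K and 351.4 K gives T ≈ 351.2 K.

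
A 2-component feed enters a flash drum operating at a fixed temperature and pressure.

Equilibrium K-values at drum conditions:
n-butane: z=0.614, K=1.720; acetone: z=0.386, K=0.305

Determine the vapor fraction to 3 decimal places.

Newton–Raphson from ψ = 0.5:
  ψ = 0.500: g = -0.0861, g' = -0.610 → ψ = 0.359
  ψ = 0.359: g = -0.0061, g' = -0.532 → ψ = 0.347
Converged at ψ = 0.347.

ψ = 0.347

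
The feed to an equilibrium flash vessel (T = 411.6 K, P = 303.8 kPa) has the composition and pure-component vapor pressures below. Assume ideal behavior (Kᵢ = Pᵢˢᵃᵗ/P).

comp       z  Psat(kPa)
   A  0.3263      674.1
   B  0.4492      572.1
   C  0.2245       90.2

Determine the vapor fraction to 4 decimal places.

ψ = 0.8811

Raoult's law: Kᵢ = Pᵢˢᵃᵗ/P = Pᵢˢᵃᵗ/303.8.
  K_A = 674.1/303.8 = 2.218894, K_B = 572.1/303.8 = 1.883147, K_C = 90.2/303.8 = 0.296906
Material balance + equilibrium reduce to Σ zᵢ(Kᵢ−1)/(1+ψ(Kᵢ−1)) = 0.
g(0) = ΣzᵢKᵢ − 1 = 0.6366 and g(1) = 1 − Σzᵢ/Kᵢ = -0.1417, so a root lies in (0, 1).
Iterate (Newton) starting at ψ = 0.5:
  ψ = 0.5000: g = 0.27889, g' = -0.6197 → ψ = 0.9501
  ψ = 0.9501: g = -0.07540, g' = -1.2145 → ψ = 0.8880
  ψ = 0.8880: g = -0.00683, g' = -1.0082 → ψ = 0.8812
  ψ = 0.8812: g = -0.00006, g' = -0.9903 → ψ = 0.8811
Converged at ψ = 0.8811.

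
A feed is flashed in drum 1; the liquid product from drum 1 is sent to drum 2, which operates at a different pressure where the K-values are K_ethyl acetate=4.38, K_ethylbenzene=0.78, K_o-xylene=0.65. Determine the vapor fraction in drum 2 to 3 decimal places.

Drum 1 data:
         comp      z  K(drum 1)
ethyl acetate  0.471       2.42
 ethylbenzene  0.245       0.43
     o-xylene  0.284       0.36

V/F (drum 2) = 0.808

Drum 1:
Rachford–Rice: g(ψ₁) = Σ zᵢ(Kᵢ−1)/(1+ψ₁(Kᵢ−1)) = 0.
Feasibility: ΣzᵢKᵢ = 1.347, Σzᵢ/Kᵢ = 1.553 — both > 1, two phases present.
Iterate (Newton) starting at ψ₁ = 0.5:
  ψ₁ = 0.500: g = -0.0715, g' = -0.732 → ψ₁ = 0.402
Converged at ψ₁ = 0.402.
Drum-1 compositions:
  ethyl acetate: x = 0.300, y = 0.726
  ethylbenzene: x = 0.318, y = 0.137
  o-xylene: x = 0.382, y = 0.138
Drum-2 feed = drum-1 liquid: z₂ = (0.2999, 0.3178, 0.3823).
Drum 2:
Let ψ₂ = V/F and solve Σ zᵢ(Kᵢ−1)/(1+ψ₂(Kᵢ−1)) = 0.
g(0) = ΣzᵢKᵢ − 1 = 0.810 and g(1) = 1 − Σzᵢ/Kᵢ = -0.064, so a root lies in (0, 1).
Newton iteration, ψ₂⁰ = 0.44:
  ψ₂ = 0.440: g = 0.1719, g' = -0.638 → ψ₂ = 0.709
  ψ₂ = 0.709: g = 0.0374, g' = -0.401 → ψ₂ = 0.803
  ψ₂ = 0.803: g = 0.0019, g' = -0.362 → ψ₂ = 0.808
Converged at ψ₂ = 0.808.
  ethyl acetate: x = 0.080, y = 0.352
  ethylbenzene: x = 0.387, y = 0.301
  o-xylene: x = 0.533, y = 0.347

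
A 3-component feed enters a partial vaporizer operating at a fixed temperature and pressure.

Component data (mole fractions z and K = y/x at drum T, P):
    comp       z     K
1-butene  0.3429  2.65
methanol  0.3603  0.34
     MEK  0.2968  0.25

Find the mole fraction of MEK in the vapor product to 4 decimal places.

y_MEK = 0.0796

Let ψ = V/F and solve Σ zᵢ(Kᵢ−1)/(1+ψ(Kᵢ−1)) = 0.
Check two-phase: ΣzᵢKᵢ = 1.1054 > 1 and Σzᵢ/Kᵢ = 2.3763 > 1, so g(0) = 0.1054 > 0 and g(1) = -1.3763 < 0.
Iterate (Newton) starting at ψ = 0.35:
  ψ = 0.3500: g = -0.25240, g' = -0.9475 → ψ = 0.0836
  ψ = 0.0836: g = 0.00801, g' = -1.0868 → ψ = 0.0910
Converged at ψ = 0.0910.
Compositions from xᵢ = zᵢ/(1+ψ(Kᵢ−1)), yᵢ = Kᵢxᵢ:
  1-butene: x = 0.2981, y = 0.7900
  methanol: x = 0.3833, y = 0.1303
  MEK: x = 0.3185, y = 0.0796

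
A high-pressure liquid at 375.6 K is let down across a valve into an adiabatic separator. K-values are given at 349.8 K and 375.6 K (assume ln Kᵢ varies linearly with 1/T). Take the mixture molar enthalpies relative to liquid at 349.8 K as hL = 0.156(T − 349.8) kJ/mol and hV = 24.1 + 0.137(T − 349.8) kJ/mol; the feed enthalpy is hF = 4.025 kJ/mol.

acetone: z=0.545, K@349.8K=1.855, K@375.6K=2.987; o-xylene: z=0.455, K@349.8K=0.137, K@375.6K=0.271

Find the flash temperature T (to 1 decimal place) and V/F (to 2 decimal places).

T = 352.0 K, V/F = 0.15

Adiabatic flash: solve Rachford–Rice at each trial T, then check hF = ψ·hV(T) + (1−ψ)·hL(T).
  T = 349.8 K: K = (1.855, 0.137), RR gives ψ = 0.099, H_out = 2.394 kJ/mol
  T = 375.6 K: K = (2.987, 0.271), RR gives ψ = 0.519, H_out = 16.269 kJ/mol
  T = 362.7 K: K = (2.374, 0.195), RR gives ψ = 0.346, H_out = 10.263 kJ/mol
  T = 356.2 K: K = (2.101, 0.164), RR gives ψ = 0.239, H_out = 6.718 kJ/mol
  T = 353.0 K: K = (1.975, 0.150), RR gives ψ = 0.175, H_out = 4.697 kJ/mol
  T = 351.4 K: K = (1.915, 0.143), RR gives ψ = 0.139, H_out = 3.587 kJ/mol
Linear interpolation between T = 351.4 (H_out = 3.587) and T = 353.0 (H_out = 4.697) on hF = 4.025 gives T ≈ 352.0 K, at which ψ = 0.15.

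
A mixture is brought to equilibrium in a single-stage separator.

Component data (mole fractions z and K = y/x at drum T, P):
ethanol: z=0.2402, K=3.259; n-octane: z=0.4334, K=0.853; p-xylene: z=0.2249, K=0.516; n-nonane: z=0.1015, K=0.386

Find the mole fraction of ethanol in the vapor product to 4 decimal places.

Material balance + equilibrium reduce to Σ zᵢ(Kᵢ−1)/(1+ψ(Kᵢ−1)) = 0.
Check two-phase: ΣzᵢKᵢ = 1.3077 > 1 and Σzᵢ/Kᵢ = 1.2806 > 1, so g(0) = 0.3077 > 0 and g(1) = -0.2806 < 0.
Iterate (Newton) starting at ψ = 0.38:
  ψ = 0.3800: g = 0.00983, g' = -0.5096 → ψ = 0.3993
  ψ = 0.3993: g = 0.00012, g' = -0.4975 → ψ = 0.3995
Converged at ψ = 0.3995.
Compositions from xᵢ = zᵢ/(1+ψ(Kᵢ−1)), yᵢ = Kᵢxᵢ:
  ethanol: x = 0.1263, y = 0.4115
  n-octane: x = 0.4604, y = 0.3928
  p-xylene: x = 0.2788, y = 0.1439
  n-nonane: x = 0.1345, y = 0.0519

y_ethanol = 0.4115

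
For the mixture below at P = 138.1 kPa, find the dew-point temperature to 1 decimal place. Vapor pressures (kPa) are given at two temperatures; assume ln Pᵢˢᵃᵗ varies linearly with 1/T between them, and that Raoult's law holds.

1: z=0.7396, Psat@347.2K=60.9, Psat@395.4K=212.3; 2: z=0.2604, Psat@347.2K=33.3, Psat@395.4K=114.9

T = 385.5 K

Dew-point temperature: Σzᵢ·P/Pᵢˢᵃᵗ(T) = 1. Interpolate ln Pᵢˢᵃᵗ = aᵢ + bᵢ/T.
  T = 347.2 K: ΣzᵢP/Pᵢˢᵃᵗ = 2.7571
  T = 395.4 K: ΣzᵢP/Pᵢˢᵃᵗ = 0.7941
  T = 371.3 K: ΣzᵢP/Pᵢˢᵃᵗ = 1.4211
  T = 383.4 K: ΣzᵢP/Pᵢˢᵃᵗ = 1.0513
  T = 389.4 K: ΣzᵢP/Pᵢˢᵃᵗ = 0.9117
  T = 386.4 K: ΣzᵢP/Pᵢˢᵃᵗ = 0.9785
  T = 384.9 K: ΣzᵢP/Pᵢˢᵃᵗ = 1.0141
Interpolating between 384.9 K and 386.4 K gives T ≈ 385.5 K.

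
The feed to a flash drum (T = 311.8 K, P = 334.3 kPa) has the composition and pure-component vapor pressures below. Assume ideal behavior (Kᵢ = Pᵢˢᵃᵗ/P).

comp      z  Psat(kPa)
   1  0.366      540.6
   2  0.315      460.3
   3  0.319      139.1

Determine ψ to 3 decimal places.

Raoult's law: Kᵢ = Pᵢˢᵃᵗ/P = Pᵢˢᵃᵗ/334.3.
  K_1 = 540.6/334.3 = 1.61711, K_2 = 460.3/334.3 = 1.37691, K_3 = 139.1/334.3 = 0.41609
Let ψ = V/F and solve Σ zᵢ(Kᵢ−1)/(1+ψ(Kᵢ−1)) = 0.
g(0) = ΣzᵢKᵢ − 1 = 0.158 and g(1) = 1 − Σzᵢ/Kᵢ = -0.222, so a root lies in (0, 1).
Newton–Raphson from ψ = 0.53:
  ψ = 0.530: g = -0.0006, g' = -0.338 → ψ = 0.528
Converged at ψ = 0.528.

ψ = 0.528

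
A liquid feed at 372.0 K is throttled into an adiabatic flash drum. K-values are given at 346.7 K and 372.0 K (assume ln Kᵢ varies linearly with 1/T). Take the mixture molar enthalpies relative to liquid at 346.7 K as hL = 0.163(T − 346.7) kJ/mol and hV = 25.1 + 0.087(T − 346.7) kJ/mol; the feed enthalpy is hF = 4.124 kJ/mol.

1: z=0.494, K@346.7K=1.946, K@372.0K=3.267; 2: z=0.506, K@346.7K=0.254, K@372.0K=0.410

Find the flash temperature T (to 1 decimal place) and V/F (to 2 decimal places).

Adiabatic flash: solve Rachford–Rice at each trial T, then check hF = ψ·hV(T) + (1−ψ)·hL(T).
  T = 346.7 K: K = (1.946, 0.254), RR gives ψ = 0.127, H_out = 3.196 kJ/mol
  T = 372.0 K: K = (3.267, 0.410), RR gives ψ = 0.614, H_out = 18.357 kJ/mol
  T = 359.4 K: K = (2.547, 0.326), RR gives ψ = 0.406, H_out = 11.859 kJ/mol
  T = 353.0 K: K = (2.229, 0.288), RR gives ψ = 0.282, H_out = 7.976 kJ/mol
  T = 349.9 K: K = (2.086, 0.271), RR gives ψ = 0.212, H_out = 5.786 kJ/mol
  T = 348.3 K: K = (2.015, 0.262), RR gives ψ = 0.171, H_out = 4.540 kJ/mol
Linear interpolation between T = 346.7 (H_out = 3.196) and T = 348.3 (H_out = 4.540) on hF = 4.124 gives T ≈ 347.8 K, at which ψ = 0.16.

T = 347.8 K, V/F = 0.16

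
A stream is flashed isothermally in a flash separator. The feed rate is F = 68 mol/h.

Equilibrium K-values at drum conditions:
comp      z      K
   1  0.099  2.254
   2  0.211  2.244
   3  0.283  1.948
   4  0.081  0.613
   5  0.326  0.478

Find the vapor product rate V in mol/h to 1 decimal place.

V = 55.6 mol/h

Newton–Raphson from V/F = 0.5:
  V/F = 0.500: g = 0.1510, g' = -0.481 → V/F = 0.814
  V/F = 0.814: g = 0.0017, g' = -0.494 → V/F = 0.817
Converged at V/F = 0.817.
Then V = V/F·F = 0.8173·68 = 55.6 mol/h and L = F − V = 12.4 mol/h.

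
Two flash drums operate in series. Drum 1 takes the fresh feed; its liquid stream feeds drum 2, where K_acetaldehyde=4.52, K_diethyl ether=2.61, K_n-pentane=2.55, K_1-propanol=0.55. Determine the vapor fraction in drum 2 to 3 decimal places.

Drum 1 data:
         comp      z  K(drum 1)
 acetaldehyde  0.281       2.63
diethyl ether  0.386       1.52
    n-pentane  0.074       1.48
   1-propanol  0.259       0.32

Drum 1:
Rachford–Rice: g(ψ₁) = Σ zᵢ(Kᵢ−1)/(1+ψ₁(Kᵢ−1)) = 0.
Feasibility: ΣzᵢKᵢ = 1.518, Σzᵢ/Kᵢ = 1.220 — both > 1, two phases present.
Newton iteration, ψ₁⁰ = 0.56:
  ψ₁ = 0.560: g = 0.1385, g' = -0.590 → ψ₁ = 0.795
  ψ₁ = 0.795: g = -0.0160, g' = -0.770 → ψ₁ = 0.774
Converged at ψ₁ = 0.774.
Drum-1 compositions:
  acetaldehyde: x = 0.124, y = 0.327
  diethyl ether: x = 0.275, y = 0.418
  n-pentane: x = 0.054, y = 0.080
  1-propanol: x = 0.546, y = 0.175
Drum-2 feed = drum-1 liquid: z₂ = (0.1243, 0.2753, 0.0540, 0.5465).
Drum 2:
Material balance + equilibrium reduce to Σ zᵢ(Kᵢ−1)/(1+ψ₂(Kᵢ−1)) = 0.
Check two-phase: ΣzᵢKᵢ = 1.718 > 1 and Σzᵢ/Kᵢ = 1.148 > 1, so g(0) = 0.718 > 0 and g(1) = -0.148 < 0.
Iterate (Newton) starting at ψ₂ = 0.66:
  ψ₂ = 0.660: g = 0.0380, g' = -0.563 → ψ₂ = 0.728
  ψ₂ = 0.728: g = 0.0006, g' = -0.546 → ψ₂ = 0.729
Converged at ψ₂ = 0.729.
  acetaldehyde: x = 0.035, y = 0.158
  diethyl ether: x = 0.127, y = 0.331
  n-pentane: x = 0.025, y = 0.065
  1-propanol: x = 0.813, y = 0.447

V/F (drum 2) = 0.729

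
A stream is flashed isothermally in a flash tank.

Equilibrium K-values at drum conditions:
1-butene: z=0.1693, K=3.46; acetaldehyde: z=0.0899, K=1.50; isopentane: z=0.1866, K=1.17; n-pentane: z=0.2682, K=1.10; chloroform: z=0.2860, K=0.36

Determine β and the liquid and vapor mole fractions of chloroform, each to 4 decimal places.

Rachford–Rice: g(β) = Σ zᵢ(Kᵢ−1)/(1+β(Kᵢ−1)) = 0.
g(0) = ΣzᵢKᵢ − 1 = 0.3369 and g(1) = 1 − Σzᵢ/Kᵢ = -0.3066, so a root lies in (0, 1).
Iterate (Newton) starting at β = 0.64:
  β = 0.6400: g = -0.06038, g' = -0.5103 → β = 0.5217
  β = 0.5217: g = -0.00210, g' = -0.4816 → β = 0.5173
Converged at β = 0.5173.
Compositions from xᵢ = zᵢ/(1+β(Kᵢ−1)), yᵢ = Kᵢxᵢ:
  1-butene: x = 0.0745, y = 0.2578
  acetaldehyde: x = 0.0714, y = 0.1071
  isopentane: x = 0.1715, y = 0.2007
  n-pentane: x = 0.2550, y = 0.2805
  chloroform: x = 0.4276, y = 0.1539

β = 0.5173, x_chloroform = 0.4276, y_chloroform = 0.1539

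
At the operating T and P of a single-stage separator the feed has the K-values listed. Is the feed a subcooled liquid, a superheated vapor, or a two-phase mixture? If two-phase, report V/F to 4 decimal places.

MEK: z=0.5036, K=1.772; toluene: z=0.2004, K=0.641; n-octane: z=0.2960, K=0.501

two-phase, V/F = 0.4877

ΣzᵢKᵢ = 1.1691; Σzᵢ/Kᵢ = 1.1877.
Both exceed 1, so a two-phase solution exists.
Let ψ = V/F and solve Σ zᵢ(Kᵢ−1)/(1+ψ(Kᵢ−1)) = 0.
Newton–Raphson from ψ = 0.63:
  ψ = 0.6300: g = -0.04683, g' = -0.3358 → ψ = 0.4905
  ψ = 0.4905: g = -0.00090, g' = -0.3252 → ψ = 0.4877
Converged at ψ = 0.4877.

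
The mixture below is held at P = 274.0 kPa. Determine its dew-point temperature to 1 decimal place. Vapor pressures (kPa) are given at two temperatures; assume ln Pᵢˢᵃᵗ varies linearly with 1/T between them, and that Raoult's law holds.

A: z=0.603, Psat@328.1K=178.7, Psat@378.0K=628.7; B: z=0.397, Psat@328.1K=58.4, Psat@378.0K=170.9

T = 372.7 K

Dew-point temperature: Σzᵢ·P/Pᵢˢᵃᵗ(T) = 1. Interpolate ln Pᵢˢᵃᵗ = aᵢ + bᵢ/T.
  T = 328.1 K: ΣzᵢP/Pᵢˢᵃᵗ = 2.7872
  T = 378.0 K: ΣzᵢP/Pᵢˢᵃᵗ = 0.8993
  T = 353.1 K: ΣzᵢP/Pᵢˢᵃᵗ = 1.5181
  T = 365.6 K: ΣzᵢP/Pᵢˢᵃᵗ = 1.1566
  T = 371.8 K: ΣzᵢP/Pᵢˢᵃᵗ = 1.0177
  T = 374.9 K: ΣzᵢP/Pᵢˢᵃᵗ = 0.9562
  T = 373.4 K: ΣzᵢP/Pᵢˢᵃᵗ = 0.9853
Interpolating between 371.8 K and 373.4 K gives T ≈ 372.7 K.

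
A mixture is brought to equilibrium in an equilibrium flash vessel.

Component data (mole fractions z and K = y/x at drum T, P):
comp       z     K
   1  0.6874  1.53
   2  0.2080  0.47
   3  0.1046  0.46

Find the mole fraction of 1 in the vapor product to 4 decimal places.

y_1 = 0.7674

Rachford–Rice: g(β) = Σ zᵢ(Kᵢ−1)/(1+β(Kᵢ−1)) = 0.
g(0) = ΣzᵢKᵢ − 1 = 0.1976 and g(1) = 1 − Σzᵢ/Kᵢ = -0.1192, so a root lies in (0, 1).
Iterate (Newton) starting at β = 0.53:
  β = 0.5300: g = 0.05199, g' = -0.2905 → β = 0.7090
  β = 0.7090: g = -0.00330, g' = -0.3320 → β = 0.6990
Converged at β = 0.6990.
Compositions from xᵢ = zᵢ/(1+β(Kᵢ−1)), yᵢ = Kᵢxᵢ:
  1: x = 0.5016, y = 0.7674
  2: x = 0.3304, y = 0.1553
  3: x = 0.1680, y = 0.0773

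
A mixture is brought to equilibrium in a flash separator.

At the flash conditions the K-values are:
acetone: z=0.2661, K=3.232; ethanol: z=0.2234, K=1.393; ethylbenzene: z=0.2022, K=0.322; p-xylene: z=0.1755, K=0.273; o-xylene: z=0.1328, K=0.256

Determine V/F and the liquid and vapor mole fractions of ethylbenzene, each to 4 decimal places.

Iterate (Newton) starting at V/F = 0.33:
  V/F = 0.3300: g = -0.05569, g' = -0.9106 → V/F = 0.2688
  V/F = 0.2688: g = 0.00086, g' = -0.9432 → V/F = 0.2698
Converged at V/F = 0.2698.
Compositions from xᵢ = zᵢ/(1+V/F(Kᵢ−1)), yᵢ = Kᵢxᵢ:
  acetone: x = 0.1661, y = 0.5368
  ethanol: x = 0.2020, y = 0.2814
  ethylbenzene: x = 0.2475, y = 0.0797
  p-xylene: x = 0.2183, y = 0.0596
  o-xylene: x = 0.1661, y = 0.0425

V/F = 0.2698, x_ethylbenzene = 0.2475, y_ethylbenzene = 0.0797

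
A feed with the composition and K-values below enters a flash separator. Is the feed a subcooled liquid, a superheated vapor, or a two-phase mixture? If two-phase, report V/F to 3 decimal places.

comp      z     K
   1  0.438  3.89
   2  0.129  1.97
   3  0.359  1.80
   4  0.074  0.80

superheated vapor

ΣzᵢKᵢ = 2.663; Σzᵢ/Kᵢ = 0.470.
Since Σzᵢ/Kᵢ < 1 the mixture is above its dew point — single vapor phase.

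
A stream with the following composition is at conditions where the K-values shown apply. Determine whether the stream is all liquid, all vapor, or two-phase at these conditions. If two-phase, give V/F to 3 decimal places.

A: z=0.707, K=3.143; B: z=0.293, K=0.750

all vapor

ΣzᵢKᵢ = 2.442; Σzᵢ/Kᵢ = 0.616.
Since Σzᵢ/Kᵢ < 1 the mixture is above its dew point — single vapor phase.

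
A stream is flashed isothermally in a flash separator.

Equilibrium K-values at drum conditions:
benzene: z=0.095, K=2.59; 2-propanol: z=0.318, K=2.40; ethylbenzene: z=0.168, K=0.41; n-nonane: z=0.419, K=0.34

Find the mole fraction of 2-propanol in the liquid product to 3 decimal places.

x_2-propanol = 0.238

Material balance + equilibrium reduce to Σ zᵢ(Kᵢ−1)/(1+ψ(Kᵢ−1)) = 0.
Feasibility: ΣzᵢKᵢ = 1.221, Σzᵢ/Kᵢ = 1.811 — both > 1, two phases present.
Newton iteration, ψ⁰ = 0.5:
  ψ = 0.500: g = -0.2073, g' = -0.814 → ψ = 0.245
  ψ = 0.245: g = -0.0059, g' = -0.809 → ψ = 0.238
Converged at ψ = 0.238.
Compositions from xᵢ = zᵢ/(1+ψ(Kᵢ−1)), yᵢ = Kᵢxᵢ:
  benzene: x = 0.069, y = 0.178
  2-propanol: x = 0.238, y = 0.572
  ethylbenzene: x = 0.195, y = 0.080
  n-nonane: x = 0.497, y = 0.169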